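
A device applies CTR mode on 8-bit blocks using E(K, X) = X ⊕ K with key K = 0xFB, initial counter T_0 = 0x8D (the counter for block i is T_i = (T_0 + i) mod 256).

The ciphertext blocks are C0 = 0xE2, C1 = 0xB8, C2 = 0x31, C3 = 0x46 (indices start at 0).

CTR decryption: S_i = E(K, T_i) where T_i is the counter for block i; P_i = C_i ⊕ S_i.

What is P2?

P2 = 0x45

P2: T = 0x8F, S = E(K, T) = 0x74; 0x31 ⊕ 0x74 = 0x45.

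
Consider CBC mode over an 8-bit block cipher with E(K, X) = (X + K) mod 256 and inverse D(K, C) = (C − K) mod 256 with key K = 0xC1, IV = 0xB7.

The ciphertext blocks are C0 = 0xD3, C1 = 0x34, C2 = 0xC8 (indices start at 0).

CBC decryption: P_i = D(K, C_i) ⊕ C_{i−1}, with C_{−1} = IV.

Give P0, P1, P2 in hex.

P0: D(K, 0xD3) = 0x12; 0x12 ⊕ 0xB7 = 0xA5.
P1: D(K, 0x34) = 0x73; 0x73 ⊕ 0xD3 = 0xA0.
P2: D(K, 0xC8) = 0x07; 0x07 ⊕ 0x34 = 0x33.

P0 = 0xA5, P1 = 0xA0, P2 = 0x33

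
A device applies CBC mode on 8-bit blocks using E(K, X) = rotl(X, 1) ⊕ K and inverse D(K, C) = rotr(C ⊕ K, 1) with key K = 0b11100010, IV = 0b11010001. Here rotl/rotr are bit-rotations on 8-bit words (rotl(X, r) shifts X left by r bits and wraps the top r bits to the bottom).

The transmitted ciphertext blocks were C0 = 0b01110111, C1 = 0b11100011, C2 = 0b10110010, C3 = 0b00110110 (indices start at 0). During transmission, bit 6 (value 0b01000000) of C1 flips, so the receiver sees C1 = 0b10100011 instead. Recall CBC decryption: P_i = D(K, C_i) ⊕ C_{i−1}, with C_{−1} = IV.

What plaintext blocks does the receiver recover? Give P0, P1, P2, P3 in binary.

P0 = 0b00011011, P1 = 0b11010111, P2 = 0b10001011, P3 = 0b11011000

Only C1 changed, to 0b10100011. In CBC, a change in C_i garbles P_i and flips the same bit in P_{i+1}. Decrypting the received ciphertext:
P0: D(K, 0b01110111) = 0b11001010; 0b11001010 ⊕ 0b11010001 = 0b00011011.
P1: D(K, 0b10100011) = 0b10100000; 0b10100000 ⊕ 0b01110111 = 0b11010111.
P2: D(K, 0b10110010) = 0b00101000; 0b00101000 ⊕ 0b10100011 = 0b10001011.
P3: D(K, 0b00110110) = 0b01101010; 0b01101010 ⊕ 0b10110010 = 0b11011000.
Blocks that differ from the original plaintext: P1, P2.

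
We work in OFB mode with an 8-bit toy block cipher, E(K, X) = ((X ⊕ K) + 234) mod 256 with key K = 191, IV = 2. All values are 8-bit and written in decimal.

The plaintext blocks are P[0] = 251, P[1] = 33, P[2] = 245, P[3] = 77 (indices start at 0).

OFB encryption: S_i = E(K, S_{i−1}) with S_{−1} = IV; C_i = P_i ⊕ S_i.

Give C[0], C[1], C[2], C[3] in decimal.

C[0]: S = E(K, 2) = 167; 251 ⊕ 167 = 92.
C[1]: S = E(K, 167) = 2; 33 ⊕ 2 = 35.
C[2]: S = E(K, 2) = 167; 245 ⊕ 167 = 82.
C[3]: S = E(K, 167) = 2; 77 ⊕ 2 = 79.

C[0] = 92, C[1] = 35, C[2] = 82, C[3] = 79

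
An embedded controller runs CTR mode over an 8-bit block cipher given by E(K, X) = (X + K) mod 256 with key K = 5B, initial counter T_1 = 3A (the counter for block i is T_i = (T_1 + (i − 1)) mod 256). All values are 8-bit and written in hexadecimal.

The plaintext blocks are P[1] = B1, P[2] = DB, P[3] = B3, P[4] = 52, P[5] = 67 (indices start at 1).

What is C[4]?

C[4] = CA

CTR encryption: S_i = E(K, T_i) where T_i is the counter for block i; C_i = P_i ⊕ S_i.
C[1]: T = 3A, S = E(K, T) = 95; B1 ⊕ 95 = 24.
C[2]: T = 3B, S = E(K, T) = 96; DB ⊕ 96 = 4D.
C[3]: T = 3C, S = E(K, T) = 97; B3 ⊕ 97 = 24.
C[4]: T = 3D, S = E(K, T) = 98; 52 ⊕ 98 = CA.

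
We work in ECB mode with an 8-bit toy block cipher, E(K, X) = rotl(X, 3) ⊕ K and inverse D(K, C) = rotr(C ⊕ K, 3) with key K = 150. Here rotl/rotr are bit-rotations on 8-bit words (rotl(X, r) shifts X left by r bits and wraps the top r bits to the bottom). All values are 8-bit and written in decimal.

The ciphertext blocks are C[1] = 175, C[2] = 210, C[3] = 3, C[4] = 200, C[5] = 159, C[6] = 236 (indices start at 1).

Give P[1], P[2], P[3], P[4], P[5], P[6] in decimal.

P[1] = 39, P[2] = 136, P[3] = 178, P[4] = 203, P[5] = 33, P[6] = 79

ECB decryption: P_i = D(K, C_i).
P[1]: D(K, 175) = 39.
P[2]: D(K, 210) = 136.
P[3]: D(K, 3) = 178.
P[4]: D(K, 200) = 203.
P[5]: D(K, 159) = 33.
P[6]: D(K, 236) = 79.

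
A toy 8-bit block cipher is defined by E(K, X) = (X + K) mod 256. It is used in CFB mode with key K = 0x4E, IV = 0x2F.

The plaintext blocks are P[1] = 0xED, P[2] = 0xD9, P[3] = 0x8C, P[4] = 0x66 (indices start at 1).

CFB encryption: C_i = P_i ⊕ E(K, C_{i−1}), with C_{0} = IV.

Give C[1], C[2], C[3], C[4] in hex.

C[1]: E(K, 0x2F) = 0x7D; 0xED ⊕ 0x7D = 0x90.
C[2]: E(K, 0x90) = 0xDE; 0xD9 ⊕ 0xDE = 0x07.
C[3]: E(K, 0x07) = 0x55; 0x8C ⊕ 0x55 = 0xD9.
C[4]: E(K, 0xD9) = 0x27; 0x66 ⊕ 0x27 = 0x41.

C[1] = 0x90, C[2] = 0x07, C[3] = 0xD9, C[4] = 0x41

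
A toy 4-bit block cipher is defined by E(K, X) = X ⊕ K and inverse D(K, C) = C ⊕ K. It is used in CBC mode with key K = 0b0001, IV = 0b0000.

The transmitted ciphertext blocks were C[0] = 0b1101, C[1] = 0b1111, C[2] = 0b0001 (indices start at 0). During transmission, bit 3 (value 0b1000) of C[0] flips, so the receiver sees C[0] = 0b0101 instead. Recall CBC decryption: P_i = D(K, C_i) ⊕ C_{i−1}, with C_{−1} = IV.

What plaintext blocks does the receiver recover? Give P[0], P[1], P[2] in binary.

Only C[0] changed, to 0b0101. In CBC, a change in C_i garbles P_i and flips the same bit in P_{i+1}. Decrypting the received ciphertext:
P[0]: D(K, 0b0101) = 0b0100; 0b0100 ⊕ 0b0000 = 0b0100.
P[1]: D(K, 0b1111) = 0b1110; 0b1110 ⊕ 0b0101 = 0b1011.
P[2]: D(K, 0b0001) = 0b0000; 0b0000 ⊕ 0b1111 = 0b1111.
Blocks that differ from the original plaintext: P[0], P[1].

P[0] = 0b0100, P[1] = 0b1011, P[2] = 0b1111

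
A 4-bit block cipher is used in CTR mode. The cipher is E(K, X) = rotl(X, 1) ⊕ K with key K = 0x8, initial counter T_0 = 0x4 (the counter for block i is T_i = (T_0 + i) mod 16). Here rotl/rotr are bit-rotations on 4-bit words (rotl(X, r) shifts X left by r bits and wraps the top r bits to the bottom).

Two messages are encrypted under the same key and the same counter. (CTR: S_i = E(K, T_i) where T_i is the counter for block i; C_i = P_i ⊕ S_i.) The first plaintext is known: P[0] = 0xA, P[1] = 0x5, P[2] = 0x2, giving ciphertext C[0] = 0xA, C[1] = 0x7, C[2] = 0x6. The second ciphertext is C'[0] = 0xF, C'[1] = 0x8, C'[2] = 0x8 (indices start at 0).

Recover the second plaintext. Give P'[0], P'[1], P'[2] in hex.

In CTR with a reused counter, both messages share the same keystream S_i, so C_i ⊕ C'_i = P_i ⊕ P'_i and thus P'_i = P_i ⊕ C_i ⊕ C'_i.
P'[0]: 0xA ⊕ 0xA ⊕ 0xF = 0xF.
P'[1]: 0x5 ⊕ 0x7 ⊕ 0x8 = 0xA.
P'[2]: 0x2 ⊕ 0x6 ⊕ 0x8 = 0xC.

P'[0] = 0xF, P'[1] = 0xA, P'[2] = 0xC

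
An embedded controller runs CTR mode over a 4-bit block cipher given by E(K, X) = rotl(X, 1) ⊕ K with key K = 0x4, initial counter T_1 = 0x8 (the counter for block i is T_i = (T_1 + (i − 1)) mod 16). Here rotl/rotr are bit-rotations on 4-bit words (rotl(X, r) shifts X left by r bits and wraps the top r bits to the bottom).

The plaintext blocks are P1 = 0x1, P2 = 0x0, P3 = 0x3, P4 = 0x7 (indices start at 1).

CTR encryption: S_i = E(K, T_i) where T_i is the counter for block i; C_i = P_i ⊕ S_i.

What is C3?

C1: T = 0x8, S = E(K, T) = 0x5; 0x1 ⊕ 0x5 = 0x4.
C2: T = 0x9, S = E(K, T) = 0x7; 0x0 ⊕ 0x7 = 0x7.
C3: T = 0xA, S = E(K, T) = 0x1; 0x3 ⊕ 0x1 = 0x2.

C3 = 0x2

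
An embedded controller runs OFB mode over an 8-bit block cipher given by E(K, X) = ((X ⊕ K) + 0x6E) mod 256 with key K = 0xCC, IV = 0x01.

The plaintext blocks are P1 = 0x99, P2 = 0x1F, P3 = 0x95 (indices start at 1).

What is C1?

OFB encryption: S_i = E(K, S_{i−1}) with S_{0} = IV; C_i = P_i ⊕ S_i.
C1: S = E(K, 0x01) = 0x3B; 0x99 ⊕ 0x3B = 0xA2.

C1 = 0xA2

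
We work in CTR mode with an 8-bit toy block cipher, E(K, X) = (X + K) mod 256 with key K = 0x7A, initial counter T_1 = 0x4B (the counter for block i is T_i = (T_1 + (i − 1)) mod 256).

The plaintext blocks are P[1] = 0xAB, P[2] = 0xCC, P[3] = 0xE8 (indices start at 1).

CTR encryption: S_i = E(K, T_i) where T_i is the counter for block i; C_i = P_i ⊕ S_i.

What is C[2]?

C[1]: T = 0x4B, S = E(K, T) = 0xC5; 0xAB ⊕ 0xC5 = 0x6E.
C[2]: T = 0x4C, S = E(K, T) = 0xC6; 0xCC ⊕ 0xC6 = 0x0A.

C[2] = 0x0A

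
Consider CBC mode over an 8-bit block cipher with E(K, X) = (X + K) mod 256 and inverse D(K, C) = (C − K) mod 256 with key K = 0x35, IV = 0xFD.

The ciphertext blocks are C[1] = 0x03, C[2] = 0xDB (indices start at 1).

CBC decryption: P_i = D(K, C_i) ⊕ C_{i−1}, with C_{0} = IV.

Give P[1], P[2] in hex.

P[1]: D(K, 0x03) = 0xCE; 0xCE ⊕ 0xFD = 0x33.
P[2]: D(K, 0xDB) = 0xA6; 0xA6 ⊕ 0x03 = 0xA5.

P[1] = 0x33, P[2] = 0xA5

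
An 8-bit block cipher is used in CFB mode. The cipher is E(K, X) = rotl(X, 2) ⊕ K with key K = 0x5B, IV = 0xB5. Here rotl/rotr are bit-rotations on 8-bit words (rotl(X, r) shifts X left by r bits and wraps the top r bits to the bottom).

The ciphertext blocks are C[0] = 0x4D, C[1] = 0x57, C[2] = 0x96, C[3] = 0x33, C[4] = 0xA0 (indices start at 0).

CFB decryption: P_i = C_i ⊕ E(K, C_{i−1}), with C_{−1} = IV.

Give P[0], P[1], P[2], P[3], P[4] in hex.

P[0] = 0xC0, P[1] = 0x39, P[2] = 0x90, P[3] = 0x32, P[4] = 0x37

P[0]: E(K, 0xB5) = 0x8D; 0x4D ⊕ 0x8D = 0xC0.
P[1]: E(K, 0x4D) = 0x6E; 0x57 ⊕ 0x6E = 0x39.
P[2]: E(K, 0x57) = 0x06; 0x96 ⊕ 0x06 = 0x90.
P[3]: E(K, 0x96) = 0x01; 0x33 ⊕ 0x01 = 0x32.
P[4]: E(K, 0x33) = 0x97; 0xA0 ⊕ 0x97 = 0x37.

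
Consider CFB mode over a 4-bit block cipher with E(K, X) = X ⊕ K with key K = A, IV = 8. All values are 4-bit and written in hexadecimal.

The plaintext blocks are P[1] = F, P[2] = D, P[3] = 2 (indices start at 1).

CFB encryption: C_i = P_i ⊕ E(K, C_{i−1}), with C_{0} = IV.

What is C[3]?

C[1]: E(K, 8) = 2; F ⊕ 2 = D.
C[2]: E(K, D) = 7; D ⊕ 7 = A.
C[3]: E(K, A) = 0; 2 ⊕ 0 = 2.

C[3] = 2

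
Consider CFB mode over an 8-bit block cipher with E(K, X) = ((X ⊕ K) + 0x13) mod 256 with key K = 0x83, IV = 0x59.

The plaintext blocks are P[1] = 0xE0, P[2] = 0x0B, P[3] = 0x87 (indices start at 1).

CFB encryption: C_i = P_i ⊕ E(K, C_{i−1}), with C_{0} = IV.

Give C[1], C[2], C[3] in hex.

C[1]: E(K, 0x59) = 0xED; 0xE0 ⊕ 0xED = 0x0D.
C[2]: E(K, 0x0D) = 0xA1; 0x0B ⊕ 0xA1 = 0xAA.
C[3]: E(K, 0xAA) = 0x3C; 0x87 ⊕ 0x3C = 0xBB.

C[1] = 0x0D, C[2] = 0xAA, C[3] = 0xBB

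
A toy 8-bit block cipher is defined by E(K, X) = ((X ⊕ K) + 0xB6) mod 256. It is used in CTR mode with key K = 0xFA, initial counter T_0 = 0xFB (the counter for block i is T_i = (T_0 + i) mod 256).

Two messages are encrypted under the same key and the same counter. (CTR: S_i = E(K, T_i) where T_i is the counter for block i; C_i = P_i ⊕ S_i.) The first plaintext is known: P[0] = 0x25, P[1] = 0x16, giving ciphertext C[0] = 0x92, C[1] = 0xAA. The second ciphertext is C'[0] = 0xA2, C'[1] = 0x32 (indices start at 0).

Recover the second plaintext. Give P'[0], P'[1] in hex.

P'[0] = 0x15, P'[1] = 0x8E

In CTR with a reused counter, both messages share the same keystream S_i, so C_i ⊕ C'_i = P_i ⊕ P'_i and thus P'_i = P_i ⊕ C_i ⊕ C'_i.
P'[0]: 0x25 ⊕ 0x92 ⊕ 0xA2 = 0x15.
P'[1]: 0x16 ⊕ 0xAA ⊕ 0x32 = 0x8E.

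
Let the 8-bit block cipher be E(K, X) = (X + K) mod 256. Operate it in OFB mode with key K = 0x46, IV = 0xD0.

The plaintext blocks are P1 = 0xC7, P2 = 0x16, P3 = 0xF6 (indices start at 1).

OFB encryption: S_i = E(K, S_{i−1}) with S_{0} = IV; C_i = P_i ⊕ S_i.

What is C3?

C3 = 0x54

C1: S = E(K, 0xD0) = 0x16; 0xC7 ⊕ 0x16 = 0xD1.
C2: S = E(K, 0x16) = 0x5C; 0x16 ⊕ 0x5C = 0x4A.
C3: S = E(K, 0x5C) = 0xA2; 0xF6 ⊕ 0xA2 = 0x54.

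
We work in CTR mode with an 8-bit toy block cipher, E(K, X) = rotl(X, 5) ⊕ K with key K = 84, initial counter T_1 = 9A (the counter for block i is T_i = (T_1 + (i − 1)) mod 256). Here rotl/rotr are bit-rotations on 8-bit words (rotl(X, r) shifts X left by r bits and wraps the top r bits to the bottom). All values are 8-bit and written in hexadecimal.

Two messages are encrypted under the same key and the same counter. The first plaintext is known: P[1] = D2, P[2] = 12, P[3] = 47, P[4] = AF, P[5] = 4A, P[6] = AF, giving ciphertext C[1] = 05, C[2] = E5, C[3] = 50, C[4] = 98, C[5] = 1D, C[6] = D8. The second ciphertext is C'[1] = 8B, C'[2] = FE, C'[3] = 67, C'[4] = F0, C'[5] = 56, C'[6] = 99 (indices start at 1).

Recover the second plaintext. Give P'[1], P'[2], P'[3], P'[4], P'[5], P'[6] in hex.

P'[1] = 5C, P'[2] = 09, P'[3] = 70, P'[4] = C7, P'[5] = 01, P'[6] = EE

In CTR with a reused counter, both messages share the same keystream S_i, so C_i ⊕ C'_i = P_i ⊕ P'_i and thus P'_i = P_i ⊕ C_i ⊕ C'_i.
P'[1]: D2 ⊕ 05 ⊕ 8B = 5C.
P'[2]: 12 ⊕ E5 ⊕ FE = 09.
P'[3]: 47 ⊕ 50 ⊕ 67 = 70.
P'[4]: AF ⊕ 98 ⊕ F0 = C7.
P'[5]: 4A ⊕ 1D ⊕ 56 = 01.
P'[6]: AF ⊕ D8 ⊕ 99 = EE.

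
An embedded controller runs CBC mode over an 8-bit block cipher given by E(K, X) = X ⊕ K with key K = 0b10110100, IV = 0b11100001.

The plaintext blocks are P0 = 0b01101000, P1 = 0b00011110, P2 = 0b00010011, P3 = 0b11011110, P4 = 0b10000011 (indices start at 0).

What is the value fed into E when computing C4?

CBC encryption: C_i = E(K, P_i ⊕ C_{i−1}), with C_{−1} = IV.
C0: P0 ⊕ 0b11100001 = 0b10001001; E(K, 0b10001001) = 0b00111101.
C1: P1 ⊕ 0b00111101 = 0b00100011; E(K, 0b00100011) = 0b10010111.
C2: P2 ⊕ 0b10010111 = 0b10000100; E(K, 0b10000100) = 0b00110000.
C3: P3 ⊕ 0b00110000 = 0b11101110; E(K, 0b11101110) = 0b01011010.
C4: P4 ⊕ 0b01011010 = 0b11011001; E(K, 0b11011001) = 0b01101101.
So the input to E for block 4 is 0b11011001.

0b11011001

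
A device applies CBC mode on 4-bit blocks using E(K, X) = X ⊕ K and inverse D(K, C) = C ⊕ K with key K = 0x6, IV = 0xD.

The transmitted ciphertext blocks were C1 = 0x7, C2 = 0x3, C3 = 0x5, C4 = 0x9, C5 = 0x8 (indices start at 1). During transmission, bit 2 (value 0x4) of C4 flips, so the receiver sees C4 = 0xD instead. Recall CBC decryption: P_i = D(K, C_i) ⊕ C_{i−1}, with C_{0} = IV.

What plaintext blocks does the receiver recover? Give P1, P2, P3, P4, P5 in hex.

P1 = 0xC, P2 = 0x2, P3 = 0x0, P4 = 0xE, P5 = 0x3

Only C4 changed, to 0xD. In CBC, a change in C_i garbles P_i and flips the same bit in P_{i+1}. Decrypting the received ciphertext:
P1: D(K, 0x7) = 0x1; 0x1 ⊕ 0xD = 0xC.
P2: D(K, 0x3) = 0x5; 0x5 ⊕ 0x7 = 0x2.
P3: D(K, 0x5) = 0x3; 0x3 ⊕ 0x3 = 0x0.
P4: D(K, 0xD) = 0xB; 0xB ⊕ 0x5 = 0xE.
P5: D(K, 0x8) = 0xE; 0xE ⊕ 0xD = 0x3.
Blocks that differ from the original plaintext: P4, P5.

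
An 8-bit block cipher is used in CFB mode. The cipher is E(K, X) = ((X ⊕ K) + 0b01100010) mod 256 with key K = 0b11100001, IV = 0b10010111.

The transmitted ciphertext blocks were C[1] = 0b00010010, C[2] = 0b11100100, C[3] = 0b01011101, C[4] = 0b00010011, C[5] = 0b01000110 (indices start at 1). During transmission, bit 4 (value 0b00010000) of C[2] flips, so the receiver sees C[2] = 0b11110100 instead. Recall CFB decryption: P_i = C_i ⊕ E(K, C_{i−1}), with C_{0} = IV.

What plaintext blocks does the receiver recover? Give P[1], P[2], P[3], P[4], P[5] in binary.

Only C[2] changed, to 0b11110100. In CFB, a change in C_i flips the same bit in P_i and garbles P_{i+1}. Decrypting the received ciphertext:
P[1]: E(K, 0b10010111) = 0b11011000; 0b00010010 ⊕ 0b11011000 = 0b11001010.
P[2]: E(K, 0b00010010) = 0b01010101; 0b11110100 ⊕ 0b01010101 = 0b10100001.
P[3]: E(K, 0b11110100) = 0b01110111; 0b01011101 ⊕ 0b01110111 = 0b00101010.
P[4]: E(K, 0b01011101) = 0b00011110; 0b00010011 ⊕ 0b00011110 = 0b00001101.
P[5]: E(K, 0b00010011) = 0b01010100; 0b01000110 ⊕ 0b01010100 = 0b00010010.
Blocks that differ from the original plaintext: P[2], P[3].

P[1] = 0b11001010, P[2] = 0b10100001, P[3] = 0b00101010, P[4] = 0b00001101, P[5] = 0b00010010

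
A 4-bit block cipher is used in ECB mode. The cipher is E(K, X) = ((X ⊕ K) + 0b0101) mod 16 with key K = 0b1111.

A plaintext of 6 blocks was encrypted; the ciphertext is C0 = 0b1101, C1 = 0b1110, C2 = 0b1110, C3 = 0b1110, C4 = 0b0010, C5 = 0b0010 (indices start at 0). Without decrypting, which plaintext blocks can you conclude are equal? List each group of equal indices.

ECB encrypts each block independently with the same key, so equal ciphertext blocks imply equal plaintext blocks.
C1 = C2 = C3 = 0b1110, so P1 = P2 = P3.
C4 = C5 = 0b0010, so P4 = P5.

P1 = P2 = P3; P4 = P5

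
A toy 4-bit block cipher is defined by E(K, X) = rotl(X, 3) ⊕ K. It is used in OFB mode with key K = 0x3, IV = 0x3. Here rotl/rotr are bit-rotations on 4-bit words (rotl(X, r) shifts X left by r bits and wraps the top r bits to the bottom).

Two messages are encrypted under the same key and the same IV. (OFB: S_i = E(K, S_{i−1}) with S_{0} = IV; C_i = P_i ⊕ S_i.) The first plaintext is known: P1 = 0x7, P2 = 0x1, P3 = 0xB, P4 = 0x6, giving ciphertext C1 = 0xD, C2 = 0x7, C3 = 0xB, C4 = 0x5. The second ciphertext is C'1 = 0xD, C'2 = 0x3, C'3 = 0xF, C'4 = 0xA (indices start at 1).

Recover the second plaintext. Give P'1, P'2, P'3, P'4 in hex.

P'1 = 0x7, P'2 = 0x5, P'3 = 0xF, P'4 = 0x9

In OFB with a reused IV, both messages share the same keystream S_i, so C_i ⊕ C'_i = P_i ⊕ P'_i and thus P'_i = P_i ⊕ C_i ⊕ C'_i.
P'1: 0x7 ⊕ 0xD ⊕ 0xD = 0x7.
P'2: 0x1 ⊕ 0x7 ⊕ 0x3 = 0x5.
P'3: 0xB ⊕ 0xB ⊕ 0xF = 0xF.
P'4: 0x6 ⊕ 0x5 ⊕ 0xA = 0x9.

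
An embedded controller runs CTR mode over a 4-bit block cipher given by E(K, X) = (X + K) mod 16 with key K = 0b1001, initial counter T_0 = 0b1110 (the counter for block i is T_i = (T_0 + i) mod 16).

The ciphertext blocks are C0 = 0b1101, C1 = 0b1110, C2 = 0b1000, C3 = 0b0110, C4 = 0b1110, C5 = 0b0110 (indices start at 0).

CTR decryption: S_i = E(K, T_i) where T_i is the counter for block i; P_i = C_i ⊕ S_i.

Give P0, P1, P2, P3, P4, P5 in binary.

P0 = 0b1010, P1 = 0b0110, P2 = 0b0001, P3 = 0b1100, P4 = 0b0101, P5 = 0b1010

P0: T = 0b1110, S = E(K, T) = 0b0111; 0b1101 ⊕ 0b0111 = 0b1010.
P1: T = 0b1111, S = E(K, T) = 0b1000; 0b1110 ⊕ 0b1000 = 0b0110.
P2: T = 0b0000, S = E(K, T) = 0b1001; 0b1000 ⊕ 0b1001 = 0b0001.
P3: T = 0b0001, S = E(K, T) = 0b1010; 0b0110 ⊕ 0b1010 = 0b1100.
P4: T = 0b0010, S = E(K, T) = 0b1011; 0b1110 ⊕ 0b1011 = 0b0101.
P5: T = 0b0011, S = E(K, T) = 0b1100; 0b0110 ⊕ 0b1100 = 0b1010.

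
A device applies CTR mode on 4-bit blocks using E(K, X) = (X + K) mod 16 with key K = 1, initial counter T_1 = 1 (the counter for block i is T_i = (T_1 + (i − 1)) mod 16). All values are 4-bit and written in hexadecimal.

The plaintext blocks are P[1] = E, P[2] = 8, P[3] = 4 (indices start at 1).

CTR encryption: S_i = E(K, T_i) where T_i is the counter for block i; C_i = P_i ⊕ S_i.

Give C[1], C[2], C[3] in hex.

C[1]: T = 1, S = E(K, T) = 2; E ⊕ 2 = C.
C[2]: T = 2, S = E(K, T) = 3; 8 ⊕ 3 = B.
C[3]: T = 3, S = E(K, T) = 4; 4 ⊕ 4 = 0.

C[1] = C, C[2] = B, C[3] = 0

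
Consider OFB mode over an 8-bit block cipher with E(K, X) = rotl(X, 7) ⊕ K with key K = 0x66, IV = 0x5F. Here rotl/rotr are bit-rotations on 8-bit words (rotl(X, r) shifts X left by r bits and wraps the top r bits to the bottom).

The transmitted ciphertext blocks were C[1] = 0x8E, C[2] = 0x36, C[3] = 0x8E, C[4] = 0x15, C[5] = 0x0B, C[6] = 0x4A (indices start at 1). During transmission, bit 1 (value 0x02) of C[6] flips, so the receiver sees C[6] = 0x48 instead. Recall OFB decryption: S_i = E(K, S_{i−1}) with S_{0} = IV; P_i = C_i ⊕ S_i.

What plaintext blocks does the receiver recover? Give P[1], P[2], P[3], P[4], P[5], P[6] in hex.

Only C[6] changed, to 0x48. In OFB, a change in C_i flips the same bit in P_i only; the keystream is unaffected. Decrypting the received ciphertext:
P[1]: S = E(K, 0x5F) = 0xC9; 0x8E ⊕ 0xC9 = 0x47.
P[2]: S = E(K, 0xC9) = 0x82; 0x36 ⊕ 0x82 = 0xB4.
P[3]: S = E(K, 0x82) = 0x27; 0x8E ⊕ 0x27 = 0xA9.
P[4]: S = E(K, 0x27) = 0xF5; 0x15 ⊕ 0xF5 = 0xE0.
P[5]: S = E(K, 0xF5) = 0x9C; 0x0B ⊕ 0x9C = 0x97.
P[6]: S = E(K, 0x9C) = 0x28; 0x48 ⊕ 0x28 = 0x60.
Blocks that differ from the original plaintext: P[6].

P[1] = 0x47, P[2] = 0xB4, P[3] = 0xA9, P[4] = 0xE0, P[5] = 0x97, P[6] = 0x60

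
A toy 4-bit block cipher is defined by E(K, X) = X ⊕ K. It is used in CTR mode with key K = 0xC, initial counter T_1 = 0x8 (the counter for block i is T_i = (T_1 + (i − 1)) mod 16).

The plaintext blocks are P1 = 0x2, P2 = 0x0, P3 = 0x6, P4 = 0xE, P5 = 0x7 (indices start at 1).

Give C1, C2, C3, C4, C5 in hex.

CTR encryption: S_i = E(K, T_i) where T_i is the counter for block i; C_i = P_i ⊕ S_i.
C1: T = 0x8, S = E(K, T) = 0x4; 0x2 ⊕ 0x4 = 0x6.
C2: T = 0x9, S = E(K, T) = 0x5; 0x0 ⊕ 0x5 = 0x5.
C3: T = 0xA, S = E(K, T) = 0x6; 0x6 ⊕ 0x6 = 0x0.
C4: T = 0xB, S = E(K, T) = 0x7; 0xE ⊕ 0x7 = 0x9.
C5: T = 0xC, S = E(K, T) = 0x0; 0x7 ⊕ 0x0 = 0x7.

C1 = 0x6, C2 = 0x5, C3 = 0x0, C4 = 0x9, C5 = 0x7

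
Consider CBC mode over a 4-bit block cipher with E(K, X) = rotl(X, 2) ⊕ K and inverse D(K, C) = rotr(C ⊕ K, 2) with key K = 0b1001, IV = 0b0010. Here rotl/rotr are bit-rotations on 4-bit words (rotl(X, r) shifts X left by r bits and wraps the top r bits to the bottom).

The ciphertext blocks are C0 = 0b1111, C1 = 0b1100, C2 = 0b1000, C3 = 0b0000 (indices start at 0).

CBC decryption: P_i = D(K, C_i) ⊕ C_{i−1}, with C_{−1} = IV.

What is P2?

P2: D(K, 0b1000) = 0b0100; 0b0100 ⊕ 0b1100 = 0b1000.

P2 = 0b1000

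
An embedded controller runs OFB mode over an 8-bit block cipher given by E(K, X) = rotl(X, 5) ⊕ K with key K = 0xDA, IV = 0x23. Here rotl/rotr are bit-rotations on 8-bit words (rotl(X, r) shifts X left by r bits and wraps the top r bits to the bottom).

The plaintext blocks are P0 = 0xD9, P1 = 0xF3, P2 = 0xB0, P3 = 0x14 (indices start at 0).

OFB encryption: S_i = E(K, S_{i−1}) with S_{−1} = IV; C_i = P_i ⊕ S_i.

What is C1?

C0: S = E(K, 0x23) = 0xBE; 0xD9 ⊕ 0xBE = 0x67.
C1: S = E(K, 0xBE) = 0x0D; 0xF3 ⊕ 0x0D = 0xFE.

C1 = 0xFE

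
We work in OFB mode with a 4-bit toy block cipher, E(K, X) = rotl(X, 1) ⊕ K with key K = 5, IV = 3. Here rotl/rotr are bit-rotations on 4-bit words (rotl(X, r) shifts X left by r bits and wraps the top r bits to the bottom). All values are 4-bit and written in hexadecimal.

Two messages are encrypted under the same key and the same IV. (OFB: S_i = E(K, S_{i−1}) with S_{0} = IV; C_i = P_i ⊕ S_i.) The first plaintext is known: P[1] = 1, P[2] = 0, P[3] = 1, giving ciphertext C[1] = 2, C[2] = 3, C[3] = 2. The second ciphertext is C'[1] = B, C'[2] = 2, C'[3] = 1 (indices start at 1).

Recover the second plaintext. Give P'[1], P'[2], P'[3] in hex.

P'[1] = 8, P'[2] = 1, P'[3] = 2

In OFB with a reused IV, both messages share the same keystream S_i, so C_i ⊕ C'_i = P_i ⊕ P'_i and thus P'_i = P_i ⊕ C_i ⊕ C'_i.
P'[1]: 1 ⊕ 2 ⊕ B = 8.
P'[2]: 0 ⊕ 3 ⊕ 2 = 1.
P'[3]: 1 ⊕ 2 ⊕ 1 = 2.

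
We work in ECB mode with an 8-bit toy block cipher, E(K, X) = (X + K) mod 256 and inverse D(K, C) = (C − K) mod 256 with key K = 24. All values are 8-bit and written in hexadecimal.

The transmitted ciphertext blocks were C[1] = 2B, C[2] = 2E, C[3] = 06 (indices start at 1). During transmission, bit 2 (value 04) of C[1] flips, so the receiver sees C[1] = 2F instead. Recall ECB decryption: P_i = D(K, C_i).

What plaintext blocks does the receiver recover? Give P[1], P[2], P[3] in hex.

P[1] = 0B, P[2] = 0A, P[3] = E2

Only C[1] changed, to 2F. In ECB, a change in C_i affects only P_i. Decrypting the received ciphertext:
P[1]: D(K, 2F) = 0B.
P[2]: D(K, 2E) = 0A.
P[3]: D(K, 06) = E2.
Blocks that differ from the original plaintext: P[1].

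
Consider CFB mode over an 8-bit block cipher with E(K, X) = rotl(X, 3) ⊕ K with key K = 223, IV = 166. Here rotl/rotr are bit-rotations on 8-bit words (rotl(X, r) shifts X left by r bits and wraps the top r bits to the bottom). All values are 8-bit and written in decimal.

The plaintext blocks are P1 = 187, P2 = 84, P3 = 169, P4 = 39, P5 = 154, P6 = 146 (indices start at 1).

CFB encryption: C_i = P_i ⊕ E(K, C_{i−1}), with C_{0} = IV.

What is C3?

C3 = 126

C1: E(K, 166) = 234; 187 ⊕ 234 = 81.
C2: E(K, 81) = 85; 84 ⊕ 85 = 1.
C3: E(K, 1) = 215; 169 ⊕ 215 = 126.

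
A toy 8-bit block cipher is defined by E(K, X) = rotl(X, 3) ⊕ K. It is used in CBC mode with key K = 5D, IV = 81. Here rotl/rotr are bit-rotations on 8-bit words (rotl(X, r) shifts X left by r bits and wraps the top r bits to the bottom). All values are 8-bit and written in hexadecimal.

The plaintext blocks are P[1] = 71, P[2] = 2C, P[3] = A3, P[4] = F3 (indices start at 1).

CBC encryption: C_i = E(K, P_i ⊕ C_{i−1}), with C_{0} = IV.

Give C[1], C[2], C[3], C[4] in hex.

C[1] = DA, C[2] = EA, C[3] = 17, C[4] = 7A

C[1]: P[1] ⊕ 81 = F0; E(K, F0) = DA.
C[2]: P[2] ⊕ DA = F6; E(K, F6) = EA.
C[3]: P[3] ⊕ EA = 49; E(K, 49) = 17.
C[4]: P[4] ⊕ 17 = E4; E(K, E4) = 7A.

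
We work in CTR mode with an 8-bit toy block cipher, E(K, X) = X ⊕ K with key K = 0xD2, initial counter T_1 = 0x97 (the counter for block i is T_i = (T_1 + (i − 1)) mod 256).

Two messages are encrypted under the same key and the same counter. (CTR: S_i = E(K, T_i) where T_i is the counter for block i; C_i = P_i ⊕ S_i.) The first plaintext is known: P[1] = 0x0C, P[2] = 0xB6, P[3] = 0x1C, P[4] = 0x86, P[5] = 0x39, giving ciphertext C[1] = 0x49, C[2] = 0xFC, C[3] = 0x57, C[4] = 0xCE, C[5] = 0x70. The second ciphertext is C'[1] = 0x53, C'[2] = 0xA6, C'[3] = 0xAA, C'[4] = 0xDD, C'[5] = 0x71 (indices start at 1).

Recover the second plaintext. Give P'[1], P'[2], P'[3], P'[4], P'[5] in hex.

P'[1] = 0x16, P'[2] = 0xEC, P'[3] = 0xE1, P'[4] = 0x95, P'[5] = 0x38

In CTR with a reused counter, both messages share the same keystream S_i, so C_i ⊕ C'_i = P_i ⊕ P'_i and thus P'_i = P_i ⊕ C_i ⊕ C'_i.
P'[1]: 0x0C ⊕ 0x49 ⊕ 0x53 = 0x16.
P'[2]: 0xB6 ⊕ 0xFC ⊕ 0xA6 = 0xEC.
P'[3]: 0x1C ⊕ 0x57 ⊕ 0xAA = 0xE1.
P'[4]: 0x86 ⊕ 0xCE ⊕ 0xDD = 0x95.
P'[5]: 0x39 ⊕ 0x70 ⊕ 0x71 = 0x38.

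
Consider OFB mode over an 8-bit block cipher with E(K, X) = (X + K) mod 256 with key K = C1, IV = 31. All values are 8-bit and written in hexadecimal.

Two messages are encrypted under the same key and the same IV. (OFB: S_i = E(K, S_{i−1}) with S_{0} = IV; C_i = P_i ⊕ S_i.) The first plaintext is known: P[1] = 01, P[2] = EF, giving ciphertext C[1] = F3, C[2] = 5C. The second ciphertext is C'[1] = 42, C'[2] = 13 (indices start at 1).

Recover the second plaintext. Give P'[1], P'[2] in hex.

P'[1] = B0, P'[2] = A0

In OFB with a reused IV, both messages share the same keystream S_i, so C_i ⊕ C'_i = P_i ⊕ P'_i and thus P'_i = P_i ⊕ C_i ⊕ C'_i.
P'[1]: 01 ⊕ F3 ⊕ 42 = B0.
P'[2]: EF ⊕ 5C ⊕ 13 = A0.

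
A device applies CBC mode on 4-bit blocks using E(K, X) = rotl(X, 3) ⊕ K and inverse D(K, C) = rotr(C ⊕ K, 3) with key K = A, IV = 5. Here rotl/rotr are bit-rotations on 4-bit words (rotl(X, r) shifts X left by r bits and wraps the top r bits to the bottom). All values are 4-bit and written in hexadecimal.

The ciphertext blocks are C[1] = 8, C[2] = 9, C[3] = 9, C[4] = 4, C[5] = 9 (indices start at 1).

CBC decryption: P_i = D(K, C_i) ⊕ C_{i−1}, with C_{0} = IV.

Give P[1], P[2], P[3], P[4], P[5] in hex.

P[1]: D(K, 8) = 4; 4 ⊕ 5 = 1.
P[2]: D(K, 9) = 6; 6 ⊕ 8 = E.
P[3]: D(K, 9) = 6; 6 ⊕ 9 = F.
P[4]: D(K, 4) = D; D ⊕ 9 = 4.
P[5]: D(K, 9) = 6; 6 ⊕ 4 = 2.

P[1] = 1, P[2] = E, P[3] = F, P[4] = 4, P[5] = 2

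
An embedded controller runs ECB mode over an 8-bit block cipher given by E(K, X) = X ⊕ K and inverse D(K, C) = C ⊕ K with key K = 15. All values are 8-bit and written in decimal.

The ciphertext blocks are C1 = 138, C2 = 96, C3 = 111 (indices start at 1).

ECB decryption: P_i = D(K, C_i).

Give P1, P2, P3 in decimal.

P1: D(K, 138) = 133.
P2: D(K, 96) = 111.
P3: D(K, 111) = 96.

P1 = 133, P2 = 111, P3 = 96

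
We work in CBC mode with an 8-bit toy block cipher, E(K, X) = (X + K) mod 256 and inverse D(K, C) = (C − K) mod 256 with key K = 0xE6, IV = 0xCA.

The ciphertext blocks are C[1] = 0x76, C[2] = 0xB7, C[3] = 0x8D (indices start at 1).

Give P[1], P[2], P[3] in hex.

CBC decryption: P_i = D(K, C_i) ⊕ C_{i−1}, with C_{0} = IV.
P[1]: D(K, 0x76) = 0x90; 0x90 ⊕ 0xCA = 0x5A.
P[2]: D(K, 0xB7) = 0xD1; 0xD1 ⊕ 0x76 = 0xA7.
P[3]: D(K, 0x8D) = 0xA7; 0xA7 ⊕ 0xB7 = 0x10.

P[1] = 0x5A, P[2] = 0xA7, P[3] = 0x10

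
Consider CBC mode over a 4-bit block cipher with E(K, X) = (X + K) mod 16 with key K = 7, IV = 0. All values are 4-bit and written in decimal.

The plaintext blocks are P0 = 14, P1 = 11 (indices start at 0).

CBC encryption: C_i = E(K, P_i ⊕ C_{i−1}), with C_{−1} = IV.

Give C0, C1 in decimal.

C0: P0 ⊕ 0 = 14; E(K, 14) = 5.
C1: P1 ⊕ 5 = 14; E(K, 14) = 5.

C0 = 5, C1 = 5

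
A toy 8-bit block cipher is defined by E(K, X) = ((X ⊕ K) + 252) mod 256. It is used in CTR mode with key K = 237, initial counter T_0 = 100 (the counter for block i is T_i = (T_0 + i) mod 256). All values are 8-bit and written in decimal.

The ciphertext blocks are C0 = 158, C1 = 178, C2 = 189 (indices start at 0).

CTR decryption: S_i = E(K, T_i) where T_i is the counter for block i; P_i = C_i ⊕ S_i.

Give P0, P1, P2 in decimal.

P0 = 27, P1 = 54, P2 = 58

P0: T = 100, S = E(K, T) = 133; 158 ⊕ 133 = 27.
P1: T = 101, S = E(K, T) = 132; 178 ⊕ 132 = 54.
P2: T = 102, S = E(K, T) = 135; 189 ⊕ 135 = 58.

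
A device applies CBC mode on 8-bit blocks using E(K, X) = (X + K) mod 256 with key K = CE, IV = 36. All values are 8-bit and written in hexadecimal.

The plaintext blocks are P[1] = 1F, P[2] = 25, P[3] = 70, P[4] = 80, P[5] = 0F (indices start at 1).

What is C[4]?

C[4] = EC

CBC encryption: C_i = E(K, P_i ⊕ C_{i−1}), with C_{0} = IV.
C[1]: P[1] ⊕ 36 = 29; E(K, 29) = F7.
C[2]: P[2] ⊕ F7 = D2; E(K, D2) = A0.
C[3]: P[3] ⊕ A0 = D0; E(K, D0) = 9E.
C[4]: P[4] ⊕ 9E = 1E; E(K, 1E) = EC.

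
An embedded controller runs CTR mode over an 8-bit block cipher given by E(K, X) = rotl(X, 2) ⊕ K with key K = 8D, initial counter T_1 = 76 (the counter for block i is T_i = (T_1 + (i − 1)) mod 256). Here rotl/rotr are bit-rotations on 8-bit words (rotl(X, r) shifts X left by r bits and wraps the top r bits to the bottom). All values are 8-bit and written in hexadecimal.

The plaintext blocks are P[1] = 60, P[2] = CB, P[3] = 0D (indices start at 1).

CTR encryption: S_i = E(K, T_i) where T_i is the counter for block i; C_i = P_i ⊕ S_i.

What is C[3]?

C[3] = 61

C[1]: T = 76, S = E(K, T) = 54; 60 ⊕ 54 = 34.
C[2]: T = 77, S = E(K, T) = 50; CB ⊕ 50 = 9B.
C[3]: T = 78, S = E(K, T) = 6C; 0D ⊕ 6C = 61.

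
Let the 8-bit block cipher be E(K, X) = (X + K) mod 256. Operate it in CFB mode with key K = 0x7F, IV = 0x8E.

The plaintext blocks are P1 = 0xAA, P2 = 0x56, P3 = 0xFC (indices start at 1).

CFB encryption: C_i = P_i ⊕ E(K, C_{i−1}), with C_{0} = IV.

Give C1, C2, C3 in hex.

C1 = 0xA7, C2 = 0x70, C3 = 0x13

C1: E(K, 0x8E) = 0x0D; 0xAA ⊕ 0x0D = 0xA7.
C2: E(K, 0xA7) = 0x26; 0x56 ⊕ 0x26 = 0x70.
C3: E(K, 0x70) = 0xEF; 0xFC ⊕ 0xEF = 0x13.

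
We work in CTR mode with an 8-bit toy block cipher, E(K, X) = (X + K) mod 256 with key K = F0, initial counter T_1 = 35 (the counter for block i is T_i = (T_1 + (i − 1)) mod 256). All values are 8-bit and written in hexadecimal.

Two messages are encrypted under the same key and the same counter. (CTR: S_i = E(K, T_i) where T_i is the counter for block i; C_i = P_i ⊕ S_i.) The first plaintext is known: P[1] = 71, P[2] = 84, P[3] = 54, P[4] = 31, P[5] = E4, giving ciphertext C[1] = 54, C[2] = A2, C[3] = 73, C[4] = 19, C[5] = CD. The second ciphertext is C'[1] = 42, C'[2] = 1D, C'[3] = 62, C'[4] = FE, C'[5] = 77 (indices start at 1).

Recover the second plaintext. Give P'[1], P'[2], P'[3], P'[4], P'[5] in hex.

In CTR with a reused counter, both messages share the same keystream S_i, so C_i ⊕ C'_i = P_i ⊕ P'_i and thus P'_i = P_i ⊕ C_i ⊕ C'_i.
P'[1]: 71 ⊕ 54 ⊕ 42 = 67.
P'[2]: 84 ⊕ A2 ⊕ 1D = 3B.
P'[3]: 54 ⊕ 73 ⊕ 62 = 45.
P'[4]: 31 ⊕ 19 ⊕ FE = D6.
P'[5]: E4 ⊕ CD ⊕ 77 = 5E.

P'[1] = 67, P'[2] = 3B, P'[3] = 45, P'[4] = D6, P'[5] = 5E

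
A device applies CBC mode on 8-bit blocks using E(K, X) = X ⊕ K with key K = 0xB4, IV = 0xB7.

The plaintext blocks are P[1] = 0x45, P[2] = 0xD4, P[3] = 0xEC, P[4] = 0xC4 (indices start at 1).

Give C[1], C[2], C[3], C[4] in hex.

CBC encryption: C_i = E(K, P_i ⊕ C_{i−1}), with C_{0} = IV.
C[1]: P[1] ⊕ 0xB7 = 0xF2; E(K, 0xF2) = 0x46.
C[2]: P[2] ⊕ 0x46 = 0x92; E(K, 0x92) = 0x26.
C[3]: P[3] ⊕ 0x26 = 0xCA; E(K, 0xCA) = 0x7E.
C[4]: P[4] ⊕ 0x7E = 0xBA; E(K, 0xBA) = 0x0E.

C[1] = 0x46, C[2] = 0x26, C[3] = 0x7E, C[4] = 0x0E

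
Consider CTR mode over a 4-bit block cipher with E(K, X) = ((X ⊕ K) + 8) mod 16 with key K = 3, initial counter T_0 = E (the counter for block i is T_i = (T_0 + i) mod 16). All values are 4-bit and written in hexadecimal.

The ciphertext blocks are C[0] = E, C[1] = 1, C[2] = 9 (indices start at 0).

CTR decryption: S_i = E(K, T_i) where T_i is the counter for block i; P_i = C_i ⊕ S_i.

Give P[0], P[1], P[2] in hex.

P[0] = B, P[1] = 5, P[2] = 2

P[0]: T = E, S = E(K, T) = 5; E ⊕ 5 = B.
P[1]: T = F, S = E(K, T) = 4; 1 ⊕ 4 = 5.
P[2]: T = 0, S = E(K, T) = B; 9 ⊕ B = 2.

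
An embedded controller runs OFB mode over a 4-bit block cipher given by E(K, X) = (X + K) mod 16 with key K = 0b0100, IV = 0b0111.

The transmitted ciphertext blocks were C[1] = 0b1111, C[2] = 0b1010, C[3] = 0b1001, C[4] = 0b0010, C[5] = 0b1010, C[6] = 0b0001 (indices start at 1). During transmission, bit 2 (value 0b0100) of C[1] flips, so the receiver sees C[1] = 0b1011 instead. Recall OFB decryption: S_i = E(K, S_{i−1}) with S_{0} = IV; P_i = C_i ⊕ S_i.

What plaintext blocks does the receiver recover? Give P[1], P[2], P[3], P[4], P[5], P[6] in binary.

Only C[1] changed, to 0b1011. In OFB, a change in C_i flips the same bit in P_i only; the keystream is unaffected. Decrypting the received ciphertext:
P[1]: S = E(K, 0b0111) = 0b1011; 0b1011 ⊕ 0b1011 = 0b0000.
P[2]: S = E(K, 0b1011) = 0b1111; 0b1010 ⊕ 0b1111 = 0b0101.
P[3]: S = E(K, 0b1111) = 0b0011; 0b1001 ⊕ 0b0011 = 0b1010.
P[4]: S = E(K, 0b0011) = 0b0111; 0b0010 ⊕ 0b0111 = 0b0101.
P[5]: S = E(K, 0b0111) = 0b1011; 0b1010 ⊕ 0b1011 = 0b0001.
P[6]: S = E(K, 0b1011) = 0b1111; 0b0001 ⊕ 0b1111 = 0b1110.
Blocks that differ from the original plaintext: P[1].

P[1] = 0b0000, P[2] = 0b0101, P[3] = 0b1010, P[4] = 0b0101, P[5] = 0b0001, P[6] = 0b1110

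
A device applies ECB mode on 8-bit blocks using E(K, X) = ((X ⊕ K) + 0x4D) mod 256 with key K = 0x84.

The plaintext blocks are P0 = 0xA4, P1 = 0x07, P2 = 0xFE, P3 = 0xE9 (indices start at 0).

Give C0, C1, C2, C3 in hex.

ECB encryption: C_i = E(K, P_i).
C0: E(K, 0xA4) = 0x6D.
C1: E(K, 0x07) = 0xD0.
C2: E(K, 0xFE) = 0xC7.
C3: E(K, 0xE9) = 0xBA.

C0 = 0x6D, C1 = 0xD0, C2 = 0xC7, C3 = 0xBA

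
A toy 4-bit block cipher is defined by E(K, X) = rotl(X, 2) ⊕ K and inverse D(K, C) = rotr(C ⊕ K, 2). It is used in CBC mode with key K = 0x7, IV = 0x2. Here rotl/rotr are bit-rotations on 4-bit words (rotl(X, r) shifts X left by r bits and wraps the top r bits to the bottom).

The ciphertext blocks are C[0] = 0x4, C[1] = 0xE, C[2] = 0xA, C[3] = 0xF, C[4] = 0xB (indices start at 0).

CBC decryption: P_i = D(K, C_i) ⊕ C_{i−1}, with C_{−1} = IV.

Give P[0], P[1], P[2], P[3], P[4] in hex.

P[0]: D(K, 0x4) = 0xC; 0xC ⊕ 0x2 = 0xE.
P[1]: D(K, 0xE) = 0x6; 0x6 ⊕ 0x4 = 0x2.
P[2]: D(K, 0xA) = 0x7; 0x7 ⊕ 0xE = 0x9.
P[3]: D(K, 0xF) = 0x2; 0x2 ⊕ 0xA = 0x8.
P[4]: D(K, 0xB) = 0x3; 0x3 ⊕ 0xF = 0xC.

P[0] = 0xE, P[1] = 0x2, P[2] = 0x9, P[3] = 0x8, P[4] = 0xC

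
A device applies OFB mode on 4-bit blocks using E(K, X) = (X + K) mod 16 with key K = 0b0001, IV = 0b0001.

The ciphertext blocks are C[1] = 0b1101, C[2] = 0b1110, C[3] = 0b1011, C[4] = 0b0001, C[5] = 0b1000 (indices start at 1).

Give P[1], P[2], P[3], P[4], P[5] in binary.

P[1] = 0b1111, P[2] = 0b1101, P[3] = 0b1111, P[4] = 0b0100, P[5] = 0b1110

OFB decryption: S_i = E(K, S_{i−1}) with S_{0} = IV; P_i = C_i ⊕ S_i.
P[1]: S = E(K, 0b0001) = 0b0010; 0b1101 ⊕ 0b0010 = 0b1111.
P[2]: S = E(K, 0b0010) = 0b0011; 0b1110 ⊕ 0b0011 = 0b1101.
P[3]: S = E(K, 0b0011) = 0b0100; 0b1011 ⊕ 0b0100 = 0b1111.
P[4]: S = E(K, 0b0100) = 0b0101; 0b0001 ⊕ 0b0101 = 0b0100.
P[5]: S = E(K, 0b0101) = 0b0110; 0b1000 ⊕ 0b0110 = 0b1110.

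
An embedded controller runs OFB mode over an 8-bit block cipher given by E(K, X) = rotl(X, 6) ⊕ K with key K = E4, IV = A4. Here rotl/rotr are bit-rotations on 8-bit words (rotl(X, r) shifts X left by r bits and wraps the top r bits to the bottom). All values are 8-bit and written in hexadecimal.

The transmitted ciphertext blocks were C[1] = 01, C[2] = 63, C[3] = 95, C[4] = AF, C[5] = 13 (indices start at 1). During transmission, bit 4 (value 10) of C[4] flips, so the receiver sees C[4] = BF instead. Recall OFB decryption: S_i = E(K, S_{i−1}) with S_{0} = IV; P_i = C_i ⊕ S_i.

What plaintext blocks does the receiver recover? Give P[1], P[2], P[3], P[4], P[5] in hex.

Only C[4] changed, to BF. In OFB, a change in C_i flips the same bit in P_i only; the keystream is unaffected. Decrypting the received ciphertext:
P[1]: S = E(K, A4) = CD; 01 ⊕ CD = CC.
P[2]: S = E(K, CD) = 97; 63 ⊕ 97 = F4.
P[3]: S = E(K, 97) = 01; 95 ⊕ 01 = 94.
P[4]: S = E(K, 01) = A4; BF ⊕ A4 = 1B.
P[5]: S = E(K, A4) = CD; 13 ⊕ CD = DE.
Blocks that differ from the original plaintext: P[4].

P[1] = CC, P[2] = F4, P[3] = 94, P[4] = 1B, P[5] = DE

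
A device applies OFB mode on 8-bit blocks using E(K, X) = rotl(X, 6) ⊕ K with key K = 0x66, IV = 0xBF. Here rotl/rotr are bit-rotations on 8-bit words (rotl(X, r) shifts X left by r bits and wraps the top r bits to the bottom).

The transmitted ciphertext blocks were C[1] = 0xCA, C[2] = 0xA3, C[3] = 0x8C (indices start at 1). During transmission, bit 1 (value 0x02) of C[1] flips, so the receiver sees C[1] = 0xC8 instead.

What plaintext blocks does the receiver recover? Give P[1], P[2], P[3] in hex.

P[1] = 0x41, P[2] = 0xA7, P[3] = 0xEB

OFB decryption: S_i = E(K, S_{i−1}) with S_{0} = IV; P_i = C_i ⊕ S_i.
Only C[1] changed, to 0xC8. In OFB, a change in C_i flips the same bit in P_i only; the keystream is unaffected. Decrypting the received ciphertext:
P[1]: S = E(K, 0xBF) = 0x89; 0xC8 ⊕ 0x89 = 0x41.
P[2]: S = E(K, 0x89) = 0x04; 0xA3 ⊕ 0x04 = 0xA7.
P[3]: S = E(K, 0x04) = 0x67; 0x8C ⊕ 0x67 = 0xEB.
Blocks that differ from the original plaintext: P[1].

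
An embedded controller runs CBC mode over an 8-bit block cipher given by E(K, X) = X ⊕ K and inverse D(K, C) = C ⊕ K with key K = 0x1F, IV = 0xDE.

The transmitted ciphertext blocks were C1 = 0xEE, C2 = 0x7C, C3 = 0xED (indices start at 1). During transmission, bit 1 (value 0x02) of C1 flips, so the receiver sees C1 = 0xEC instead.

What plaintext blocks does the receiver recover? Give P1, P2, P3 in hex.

P1 = 0x2D, P2 = 0x8F, P3 = 0x8E

CBC decryption: P_i = D(K, C_i) ⊕ C_{i−1}, with C_{0} = IV.
Only C1 changed, to 0xEC. In CBC, a change in C_i garbles P_i and flips the same bit in P_{i+1}. Decrypting the received ciphertext:
P1: D(K, 0xEC) = 0xF3; 0xF3 ⊕ 0xDE = 0x2D.
P2: D(K, 0x7C) = 0x63; 0x63 ⊕ 0xEC = 0x8F.
P3: D(K, 0xED) = 0xF2; 0xF2 ⊕ 0x7C = 0x8E.
Blocks that differ from the original plaintext: P1, P2.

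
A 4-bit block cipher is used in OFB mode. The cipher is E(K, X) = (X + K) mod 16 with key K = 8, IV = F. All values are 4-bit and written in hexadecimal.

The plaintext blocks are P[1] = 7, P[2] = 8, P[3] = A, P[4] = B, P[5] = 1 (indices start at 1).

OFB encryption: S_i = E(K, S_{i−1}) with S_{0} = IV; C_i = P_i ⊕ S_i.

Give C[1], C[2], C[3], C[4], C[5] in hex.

C[1] = 0, C[2] = 7, C[3] = D, C[4] = 4, C[5] = 6

C[1]: S = E(K, F) = 7; 7 ⊕ 7 = 0.
C[2]: S = E(K, 7) = F; 8 ⊕ F = 7.
C[3]: S = E(K, F) = 7; A ⊕ 7 = D.
C[4]: S = E(K, 7) = F; B ⊕ F = 4.
C[5]: S = E(K, F) = 7; 1 ⊕ 7 = 6.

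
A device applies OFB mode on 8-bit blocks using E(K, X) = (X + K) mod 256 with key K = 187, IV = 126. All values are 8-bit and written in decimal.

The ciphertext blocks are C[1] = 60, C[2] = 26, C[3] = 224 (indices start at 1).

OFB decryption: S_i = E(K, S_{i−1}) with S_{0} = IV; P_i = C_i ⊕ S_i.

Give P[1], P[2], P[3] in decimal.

P[1]: S = E(K, 126) = 57; 60 ⊕ 57 = 5.
P[2]: S = E(K, 57) = 244; 26 ⊕ 244 = 238.
P[3]: S = E(K, 244) = 175; 224 ⊕ 175 = 79.

P[1] = 5, P[2] = 238, P[3] = 79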